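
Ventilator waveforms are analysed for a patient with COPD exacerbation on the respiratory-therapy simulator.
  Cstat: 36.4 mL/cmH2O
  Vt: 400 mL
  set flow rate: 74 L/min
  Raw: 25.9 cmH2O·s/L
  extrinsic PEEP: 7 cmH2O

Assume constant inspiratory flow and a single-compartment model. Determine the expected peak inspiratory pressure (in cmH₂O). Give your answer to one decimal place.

49.9

Flow: 74 L/min ÷ 60 = 1.2333 L/s.
Equation of motion (constant flow): PIP = Vt/C + R·V̇ + PEEP.
PIP = 400/36.4 + 25.9×1.2333 + 7 = 10.989 + 31.942 + 7 = 49.931 cmH2O.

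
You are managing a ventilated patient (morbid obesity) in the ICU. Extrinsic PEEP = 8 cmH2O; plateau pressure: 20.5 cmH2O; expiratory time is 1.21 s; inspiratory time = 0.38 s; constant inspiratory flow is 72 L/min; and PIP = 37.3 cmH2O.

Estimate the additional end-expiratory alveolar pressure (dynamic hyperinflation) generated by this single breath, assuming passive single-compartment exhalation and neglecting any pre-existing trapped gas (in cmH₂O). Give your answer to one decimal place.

1.2

Flow: 72 L/min ÷ 60 = 1.2 L/s.
Vt = flow × Ti = 1.2 L/s × 0.38 s × 1000 mL/L = 456.0 mL.
R = (PIP − Pplat)/V̇ = (37.3 − 20.5) / 1.2 = 16.8/1.2 = 14.0 cmH2O·s/L.
C = Vt/(Pplat − PEEP) = 456.0 / (20.5 − 8) = 456.0/12.5 = 36.48 mL/cmH2O.
τ = R × C = 14.0 × 0.03648 L/cmH2O = 0.5107 s.
Fraction remaining = e^(−Te/τ) = e^(−1.21/0.5107) = 0.09355; trapped volume = 456.0 × 0.09355 = 42.659 mL.
Additional alveolar pressure from trapping ≈ V_trapped / C = 42.659 / 36.48 = 1.169 cmH2O.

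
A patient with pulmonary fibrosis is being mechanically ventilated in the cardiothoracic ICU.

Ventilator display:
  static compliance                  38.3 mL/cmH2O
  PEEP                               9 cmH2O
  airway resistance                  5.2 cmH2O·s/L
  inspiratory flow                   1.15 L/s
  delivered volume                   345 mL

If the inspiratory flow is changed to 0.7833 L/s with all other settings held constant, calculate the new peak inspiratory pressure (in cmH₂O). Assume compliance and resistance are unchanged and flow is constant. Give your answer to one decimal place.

22.1

PIP = Vt/C + R·V̇ + PEEP (constant-flow equation of motion).
Only the resistive term changes: ΔPIP = R × ΔV̇ = 5.2 × (0.7833 − 1.15) = 5.2 × -0.3667 = -1.907 cmH2O.
Original PIP = 345/38.3 + 5.2×1.15 + 9 = 23.988 cmH2O; new PIP = 23.988 + (-1.907) = 22.081 cmH2O.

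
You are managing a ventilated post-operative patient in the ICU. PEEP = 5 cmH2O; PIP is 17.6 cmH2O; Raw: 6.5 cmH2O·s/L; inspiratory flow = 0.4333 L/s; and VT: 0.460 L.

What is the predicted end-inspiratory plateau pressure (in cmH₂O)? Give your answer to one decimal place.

14.8

Pplat = PIP − Raw × flow = 17.6 − 6.5 × 0.4333 = 17.6 − 2.816 = 14.784 cmH2O.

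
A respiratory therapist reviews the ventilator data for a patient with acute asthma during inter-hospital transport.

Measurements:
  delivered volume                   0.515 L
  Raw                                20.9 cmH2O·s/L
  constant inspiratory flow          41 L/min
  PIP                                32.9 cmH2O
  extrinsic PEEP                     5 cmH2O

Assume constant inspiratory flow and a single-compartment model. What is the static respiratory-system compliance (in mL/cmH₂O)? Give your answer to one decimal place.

37.8

Flow: 41 L/min ÷ 60 = 0.6833 L/s.
Equation of motion (constant flow): PIP = Vt/C + R·V̇ + PEEP.
Vt/C = PIP − R·V̇ − PEEP = 32.9 − 20.9×0.6833 − 5 = 32.9 − 14.281 − 5 = 13.619 cmH2O.
C = Vt / 13.619 = 515 / 13.619 = 37.815 mL/cmH2O.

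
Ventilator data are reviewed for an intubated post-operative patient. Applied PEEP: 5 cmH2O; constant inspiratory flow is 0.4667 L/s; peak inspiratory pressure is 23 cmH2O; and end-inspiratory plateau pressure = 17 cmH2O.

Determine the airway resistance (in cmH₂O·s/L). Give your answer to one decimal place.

Raw = (PIP − Pplat) / flow = (23 − 17) / 0.4667 = 6.0 / 0.4667 = 12.856 cmH2O·s/L.

12.9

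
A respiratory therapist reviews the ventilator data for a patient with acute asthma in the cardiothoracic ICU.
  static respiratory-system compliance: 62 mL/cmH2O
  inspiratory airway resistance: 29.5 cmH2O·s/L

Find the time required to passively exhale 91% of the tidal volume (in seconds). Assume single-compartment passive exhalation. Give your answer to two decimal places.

τ = R × C = 29.5 × 62 mL/cmH2O = 29.5 × 0.062 L/cmH2O = 1.829 s.
Exhaled fraction f = 1 − e^(−t/τ) → t = −τ·ln(1 − f) = −1.829·ln(0.09) = 4.404 s.

4.40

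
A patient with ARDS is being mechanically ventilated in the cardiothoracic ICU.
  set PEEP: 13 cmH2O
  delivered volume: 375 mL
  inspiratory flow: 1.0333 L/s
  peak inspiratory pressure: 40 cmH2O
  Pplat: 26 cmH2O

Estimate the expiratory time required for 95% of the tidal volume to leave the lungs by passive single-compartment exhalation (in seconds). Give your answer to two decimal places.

R = (PIP − Pplat)/V̇ = (40 − 26) / 1.0333 = 14.0/1.0333 = 13.549 cmH2O·s/L.
C = Vt/(Pplat − PEEP) = 375.0 / (26 − 13) = 375.0/13.0 = 28.846 mL/cmH2O.
τ = R × C = 13.549 × 0.02885 L/cmH2O = 0.3909 s.
t = −τ·ln(1 − 0.95) = −0.3909·ln(0.05) = 1.171 s.

1.17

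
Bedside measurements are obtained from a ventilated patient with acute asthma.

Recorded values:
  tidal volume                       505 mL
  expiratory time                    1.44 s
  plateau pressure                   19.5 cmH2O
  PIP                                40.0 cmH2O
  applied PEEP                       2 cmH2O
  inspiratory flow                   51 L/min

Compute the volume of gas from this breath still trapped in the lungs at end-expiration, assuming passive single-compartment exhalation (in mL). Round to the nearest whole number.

64

Flow: 51 L/min ÷ 60 = 0.85 L/s.
R = (PIP − Pplat)/V̇ = (40.0 − 19.5) / 0.85 = 20.5/0.85 = 24.118 cmH2O·s/L.
C = Vt/(Pplat − PEEP) = 505.0 / (19.5 − 2) = 505.0/17.5 = 28.857 mL/cmH2O.
τ = R × C = 24.118 × 0.02886 L/cmH2O = 0.696 s.
Fraction remaining = e^(−Te/τ) = e^(−1.44/0.696) = 0.1263.
Trapped volume = 505.0 × 0.1263 = 63.782 mL.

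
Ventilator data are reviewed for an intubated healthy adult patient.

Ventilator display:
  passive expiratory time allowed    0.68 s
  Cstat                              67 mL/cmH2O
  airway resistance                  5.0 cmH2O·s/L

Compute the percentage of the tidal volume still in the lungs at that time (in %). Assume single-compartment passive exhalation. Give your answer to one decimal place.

13.1

τ = R × C = 5.0 × 67 mL/cmH2O = 5.0 × 0.067 L/cmH2O = 0.335 s.
Passive exhalation: V(t)/V₀ = e^(−t/τ) = e^(−0.68/0.335) = 0.1314.
Fraction remaining = 0.1314 → 13.14%.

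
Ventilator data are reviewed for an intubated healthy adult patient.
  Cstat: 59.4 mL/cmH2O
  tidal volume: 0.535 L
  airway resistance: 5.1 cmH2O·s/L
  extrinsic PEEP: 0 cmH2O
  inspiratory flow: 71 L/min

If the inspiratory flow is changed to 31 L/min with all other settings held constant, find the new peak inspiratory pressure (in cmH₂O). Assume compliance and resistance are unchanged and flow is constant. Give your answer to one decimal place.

Flow: 71 L/min ÷ 60 = 1.1833 L/s.
New flow: 31 L/min ÷ 60 = 0.5167 L/s.
PIP = Vt/C + R·V̇ + PEEP (constant-flow equation of motion).
Only the resistive term changes: ΔPIP = R × ΔV̇ = 5.1 × (0.5167 − 1.1833) = 5.1 × -0.6666 = -3.4 cmH2O.
Original PIP = 535/59.4 + 5.1×1.1833 + 0 = 15.042 cmH2O; new PIP = 15.042 + (-3.4) = 11.642 cmH2O.

11.6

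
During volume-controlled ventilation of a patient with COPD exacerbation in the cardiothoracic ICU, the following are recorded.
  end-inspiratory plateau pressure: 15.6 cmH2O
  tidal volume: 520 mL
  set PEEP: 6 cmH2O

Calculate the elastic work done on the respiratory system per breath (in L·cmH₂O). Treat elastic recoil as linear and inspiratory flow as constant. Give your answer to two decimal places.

2.50

Elastic work ≈ ½ × (Pplat − PEEP) × Vt = 0.5 × (15.6 − 6) × 0.520 L = 0.5 × 9.6 × 0.520 = 2.496 L·cmH2O.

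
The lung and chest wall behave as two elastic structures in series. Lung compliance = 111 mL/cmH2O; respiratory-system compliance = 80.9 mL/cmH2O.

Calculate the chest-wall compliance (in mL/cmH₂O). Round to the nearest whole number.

298

1/Ccw = 1/Crs − 1/CL.
1/Ccw = 1/80.9 − 1/111 = 0.003352.
Ccw = 298.33 mL/cmH2O.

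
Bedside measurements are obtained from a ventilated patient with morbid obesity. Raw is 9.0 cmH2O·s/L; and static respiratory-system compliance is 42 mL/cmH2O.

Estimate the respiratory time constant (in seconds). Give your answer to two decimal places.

τ = R × C = 9.0 × 42 mL/cmH2O = 9.0 × 0.042 L/cmH2O = 0.378 s.

0.38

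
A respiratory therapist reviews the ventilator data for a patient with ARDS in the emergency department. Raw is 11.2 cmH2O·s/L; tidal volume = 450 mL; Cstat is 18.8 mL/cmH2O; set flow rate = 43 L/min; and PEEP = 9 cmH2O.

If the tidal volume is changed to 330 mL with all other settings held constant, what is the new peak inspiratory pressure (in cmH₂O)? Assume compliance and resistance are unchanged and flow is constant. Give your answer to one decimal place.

Flow: 43 L/min ÷ 60 = 0.7167 L/s.
PIP = Vt/C + R·V̇ + PEEP (constant-flow equation of motion).
Only the elastic term changes: ΔPIP = ΔVt / C = (330 − 450) / 18.8 = -6.383 cmH2O.
Original PIP = 450/18.8 + 11.2×0.7167 + 9 = 40.963 cmH2O; new PIP = 40.963 + (-6.383) = 34.58 cmH2O.

34.6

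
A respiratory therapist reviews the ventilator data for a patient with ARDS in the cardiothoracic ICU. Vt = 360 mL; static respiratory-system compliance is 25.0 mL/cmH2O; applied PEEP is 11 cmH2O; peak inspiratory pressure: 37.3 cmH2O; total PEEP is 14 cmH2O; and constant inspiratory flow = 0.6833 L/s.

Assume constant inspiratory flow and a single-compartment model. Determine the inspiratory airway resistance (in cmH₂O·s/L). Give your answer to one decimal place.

13.0

Total PEEP = 14 cmH2O (set 11 + intrinsic 3); this is the baseline alveolar pressure.
Equation of motion (constant flow): PIP = Vt/C + R·V̇ + PEEP.
R·V̇ = PIP − Vt/C − PEEP = 37.3 − 360/25.0 − 14 = 37.3 − 14.4 − 14 = 8.9 cmH2O.
R = 8.9 / 0.6833 = 13.025 cmH2O·s/L.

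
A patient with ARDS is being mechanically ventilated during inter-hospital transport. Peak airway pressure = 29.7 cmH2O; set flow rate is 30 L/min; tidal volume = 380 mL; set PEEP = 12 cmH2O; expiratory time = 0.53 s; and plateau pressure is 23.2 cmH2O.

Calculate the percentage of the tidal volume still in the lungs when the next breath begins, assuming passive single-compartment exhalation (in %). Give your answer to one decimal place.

30.1

Flow: 30 L/min ÷ 60 = 0.5 L/s.
R = (PIP − Pplat)/V̇ = (29.7 − 23.2) / 0.5 = 6.5/0.5 = 13.0 cmH2O·s/L.
C = Vt/(Pplat − PEEP) = 380.0 / (23.2 − 12) = 380.0/11.2 = 33.929 mL/cmH2O.
τ = R × C = 13.0 × 0.03393 L/cmH2O = 0.4411 s.
Fraction remaining at end-expiration = e^(−Te/τ) = e^(−0.53/0.4411) = 0.3007 → 30.07%.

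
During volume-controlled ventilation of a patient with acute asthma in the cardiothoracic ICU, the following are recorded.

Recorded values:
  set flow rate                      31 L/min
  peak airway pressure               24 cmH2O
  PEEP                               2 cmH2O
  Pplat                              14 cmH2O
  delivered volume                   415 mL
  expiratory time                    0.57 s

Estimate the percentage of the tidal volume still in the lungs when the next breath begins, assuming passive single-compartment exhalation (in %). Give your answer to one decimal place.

42.7

Flow: 31 L/min ÷ 60 = 0.5167 L/s.
R = (PIP − Pplat)/V̇ = (24 − 14) / 0.5167 = 10.0/0.5167 = 19.354 cmH2O·s/L.
C = Vt/(Pplat − PEEP) = 415.0 / (14 − 2) = 415.0/12.0 = 34.583 mL/cmH2O.
τ = R × C = 19.354 × 0.03458 L/cmH2O = 0.6693 s.
Fraction remaining at end-expiration = e^(−Te/τ) = e^(−0.57/0.6693) = 0.4267 → 42.67%.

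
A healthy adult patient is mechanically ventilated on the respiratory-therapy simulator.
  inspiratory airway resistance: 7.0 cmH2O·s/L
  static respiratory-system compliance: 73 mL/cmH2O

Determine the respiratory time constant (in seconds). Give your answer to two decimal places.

τ = R × C = 7.0 × 73 mL/cmH2O = 7.0 × 0.073 L/cmH2O = 0.511 s.

0.51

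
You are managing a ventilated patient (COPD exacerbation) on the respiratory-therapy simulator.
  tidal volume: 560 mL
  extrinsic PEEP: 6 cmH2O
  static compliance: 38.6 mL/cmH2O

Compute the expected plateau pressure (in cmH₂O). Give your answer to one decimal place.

20.5

Pplat = PEEP + Vt / Cstat = 6 + 560 / 38.6 = 6 + 14.508 = 20.508 cmH2O.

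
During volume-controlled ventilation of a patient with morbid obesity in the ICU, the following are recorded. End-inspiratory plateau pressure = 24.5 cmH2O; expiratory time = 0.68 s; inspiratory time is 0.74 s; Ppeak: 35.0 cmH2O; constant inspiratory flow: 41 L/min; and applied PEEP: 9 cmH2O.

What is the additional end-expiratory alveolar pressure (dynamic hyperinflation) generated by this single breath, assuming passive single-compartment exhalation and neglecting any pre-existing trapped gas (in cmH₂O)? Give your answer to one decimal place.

Flow: 41 L/min ÷ 60 = 0.6833 L/s.
Vt = flow × Ti = 0.6833 L/s × 0.74 s × 1000 mL/L = 505.64 mL.
R = (PIP − Pplat)/V̇ = (35.0 − 24.5) / 0.6833 = 10.5/0.6833 = 15.367 cmH2O·s/L.
C = Vt/(Pplat − PEEP) = 505.64 / (24.5 − 9) = 505.64/15.5 = 32.622 mL/cmH2O.
τ = R × C = 15.367 × 0.03262 L/cmH2O = 0.5013 s.
Fraction remaining = e^(−Te/τ) = e^(−0.68/0.5013) = 0.2576; trapped volume = 505.64 × 0.2576 = 130.25 mL.
Additional alveolar pressure from trapping ≈ V_trapped / C = 130.25 / 32.622 = 3.993 cmH2O.

4.0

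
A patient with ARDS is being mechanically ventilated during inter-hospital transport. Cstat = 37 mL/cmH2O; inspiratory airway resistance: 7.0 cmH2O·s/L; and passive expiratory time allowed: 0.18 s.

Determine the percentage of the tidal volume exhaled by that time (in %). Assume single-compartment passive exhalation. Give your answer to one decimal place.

50.1

τ = R × C = 7.0 × 37 mL/cmH2O = 7.0 × 0.037 L/cmH2O = 0.259 s.
Passive exhalation: V(t)/V₀ = e^(−t/τ) = e^(−0.18/0.259) = 0.4991.
Fraction exhaled = 1 − 0.4991 = 0.5009 → 50.09%.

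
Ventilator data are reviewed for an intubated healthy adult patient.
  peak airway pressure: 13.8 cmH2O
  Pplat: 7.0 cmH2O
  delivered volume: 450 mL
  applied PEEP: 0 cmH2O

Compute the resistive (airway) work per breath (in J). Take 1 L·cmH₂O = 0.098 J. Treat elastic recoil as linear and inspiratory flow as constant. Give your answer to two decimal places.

With constant inspiratory flow the resistive pressure is constant at PIP − Pplat = 13.8 − 7.0 = 6.8 cmH2O, so resistive work = 6.8 × 0.450 = 3.06 L·cmH2O.
× 0.098 J/(L·cmH2O) → 0.2999 J.

0.30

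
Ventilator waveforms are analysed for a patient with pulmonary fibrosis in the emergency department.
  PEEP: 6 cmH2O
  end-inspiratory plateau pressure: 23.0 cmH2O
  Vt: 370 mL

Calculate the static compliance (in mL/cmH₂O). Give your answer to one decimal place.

Cstat = Vt / (Pplat − PEEP) = 370 / (23.0 − 6) = 370 / 17.0 = 21.765 mL/cmH2O.

21.8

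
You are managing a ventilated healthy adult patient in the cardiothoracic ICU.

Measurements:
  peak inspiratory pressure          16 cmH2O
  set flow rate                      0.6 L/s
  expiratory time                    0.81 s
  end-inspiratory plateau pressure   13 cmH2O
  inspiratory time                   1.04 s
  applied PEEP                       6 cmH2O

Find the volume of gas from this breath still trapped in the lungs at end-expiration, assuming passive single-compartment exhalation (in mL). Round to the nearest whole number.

Vt = flow × Ti = 0.6 L/s × 1.04 s × 1000 mL/L = 624.0 mL.
R = (PIP − Pplat)/V̇ = (16 − 13) / 0.6 = 3.0/0.6 = 5.0 cmH2O·s/L.
C = Vt/(Pplat − PEEP) = 624.0 / (13 − 6) = 624.0/7.0 = 89.143 mL/cmH2O.
τ = R × C = 5.0 × 0.08914 L/cmH2O = 0.4457 s.
Fraction remaining = e^(−Te/τ) = e^(−0.81/0.4457) = 0.1625.
Trapped volume = 624.0 × 0.1625 = 101.4 mL.

101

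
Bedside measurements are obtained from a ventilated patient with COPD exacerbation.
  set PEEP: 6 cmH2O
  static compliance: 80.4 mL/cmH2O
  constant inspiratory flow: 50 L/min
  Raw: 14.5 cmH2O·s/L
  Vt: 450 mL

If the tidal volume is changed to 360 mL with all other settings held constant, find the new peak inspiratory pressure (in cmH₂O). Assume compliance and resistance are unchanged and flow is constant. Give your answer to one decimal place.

22.6

Flow: 50 L/min ÷ 60 = 0.8333 L/s.
PIP = Vt/C + R·V̇ + PEEP (constant-flow equation of motion).
Only the elastic term changes: ΔPIP = ΔVt / C = (360 − 450) / 80.4 = -1.119 cmH2O.
Original PIP = 450/80.4 + 14.5×0.8333 + 6 = 23.68 cmH2O; new PIP = 23.68 + (-1.119) = 22.561 cmH2O.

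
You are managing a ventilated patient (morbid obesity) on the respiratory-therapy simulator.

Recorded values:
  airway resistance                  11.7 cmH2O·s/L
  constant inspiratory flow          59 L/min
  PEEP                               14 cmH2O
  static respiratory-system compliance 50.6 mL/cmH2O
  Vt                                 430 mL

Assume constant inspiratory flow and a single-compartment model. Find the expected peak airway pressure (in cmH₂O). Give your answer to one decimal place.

34.0

Flow: 59 L/min ÷ 60 = 0.9833 L/s.
Equation of motion (constant flow): PIP = Vt/C + R·V̇ + PEEP.
PIP = 430/50.6 + 11.7×0.9833 + 14 = 8.498 + 11.505 + 14 = 34.003 cmH2O.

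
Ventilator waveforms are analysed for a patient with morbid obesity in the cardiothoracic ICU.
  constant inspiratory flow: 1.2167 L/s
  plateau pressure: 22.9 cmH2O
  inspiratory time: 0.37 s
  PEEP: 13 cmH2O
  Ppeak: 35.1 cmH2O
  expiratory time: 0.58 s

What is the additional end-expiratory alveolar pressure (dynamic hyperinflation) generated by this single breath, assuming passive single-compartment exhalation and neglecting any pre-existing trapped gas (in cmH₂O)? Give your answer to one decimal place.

Vt = flow × Ti = 1.2167 L/s × 0.37 s × 1000 mL/L = 450.18 mL.
R = (PIP − Pplat)/V̇ = (35.1 − 22.9) / 1.2167 = 12.2/1.2167 = 10.027 cmH2O·s/L.
C = Vt/(Pplat − PEEP) = 450.18 / (22.9 − 13) = 450.18/9.9 = 45.473 mL/cmH2O.
τ = R × C = 10.027 × 0.04547 L/cmH2O = 0.4559 s.
Fraction remaining = e^(−Te/τ) = e^(−0.58/0.4559) = 0.2802; trapped volume = 450.18 × 0.2802 = 126.14 mL.
Additional alveolar pressure from trapping ≈ V_trapped / C = 126.14 / 45.473 = 2.774 cmH2O.

2.8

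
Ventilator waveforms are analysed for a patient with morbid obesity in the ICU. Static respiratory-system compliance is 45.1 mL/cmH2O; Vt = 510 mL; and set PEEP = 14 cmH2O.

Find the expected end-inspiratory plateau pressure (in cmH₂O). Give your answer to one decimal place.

25.3

Pplat = PEEP + Vt / Cstat = 14 + 510 / 45.1 = 14 + 11.308 = 25.308 cmH2O.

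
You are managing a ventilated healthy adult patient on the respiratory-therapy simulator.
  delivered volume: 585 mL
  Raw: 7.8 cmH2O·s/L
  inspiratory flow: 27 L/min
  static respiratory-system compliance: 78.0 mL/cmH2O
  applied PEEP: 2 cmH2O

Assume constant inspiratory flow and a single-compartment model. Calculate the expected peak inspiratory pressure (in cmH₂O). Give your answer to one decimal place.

13.0

Flow: 27 L/min ÷ 60 = 0.45 L/s.
Equation of motion (constant flow): PIP = Vt/C + R·V̇ + PEEP.
PIP = 585/78.0 + 7.8×0.45 + 2 = 7.5 + 3.51 + 2 = 13.01 cmH2O.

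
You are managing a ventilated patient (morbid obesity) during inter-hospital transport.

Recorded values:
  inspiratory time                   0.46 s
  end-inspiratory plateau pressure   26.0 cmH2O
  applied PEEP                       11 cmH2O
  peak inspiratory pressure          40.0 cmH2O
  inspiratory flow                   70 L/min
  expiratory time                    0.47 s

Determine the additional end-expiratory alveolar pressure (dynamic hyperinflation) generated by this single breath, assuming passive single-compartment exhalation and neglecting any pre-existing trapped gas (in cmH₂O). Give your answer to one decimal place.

Flow: 70 L/min ÷ 60 = 1.1667 L/s.
Vt = flow × Ti = 1.1667 L/s × 0.46 s × 1000 mL/L = 536.68 mL.
R = (PIP − Pplat)/V̇ = (40.0 − 26.0) / 1.1667 = 14.0/1.1667 = 12.0 cmH2O·s/L.
C = Vt/(Pplat − PEEP) = 536.68 / (26.0 − 11) = 536.68/15.0 = 35.779 mL/cmH2O.
τ = R × C = 12.0 × 0.03578 L/cmH2O = 0.4294 s.
Fraction remaining = e^(−Te/τ) = e^(−0.47/0.4294) = 0.3347; trapped volume = 536.68 × 0.3347 = 179.63 mL.
Additional alveolar pressure from trapping ≈ V_trapped / C = 179.63 / 35.779 = 5.021 cmH2O.

5.0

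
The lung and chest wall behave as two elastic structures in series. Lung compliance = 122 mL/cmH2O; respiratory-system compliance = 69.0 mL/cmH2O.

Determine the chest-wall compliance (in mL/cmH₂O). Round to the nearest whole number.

1/Ccw = 1/Crs − 1/CL.
1/Ccw = 1/69.0 − 1/122 = 0.006296.
Ccw = 158.83 mL/cmH2O.

159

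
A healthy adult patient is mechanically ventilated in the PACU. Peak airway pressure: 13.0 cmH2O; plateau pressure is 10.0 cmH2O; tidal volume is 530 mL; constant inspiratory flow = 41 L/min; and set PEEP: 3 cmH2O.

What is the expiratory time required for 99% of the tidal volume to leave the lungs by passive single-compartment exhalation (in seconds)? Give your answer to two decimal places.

Flow: 41 L/min ÷ 60 = 0.6833 L/s.
R = (PIP − Pplat)/V̇ = (13.0 − 10.0) / 0.6833 = 3.0/0.6833 = 4.39 cmH2O·s/L.
C = Vt/(Pplat − PEEP) = 530.0 / (10.0 − 3) = 530.0/7.0 = 75.714 mL/cmH2O.
τ = R × C = 4.39 × 0.07571 L/cmH2O = 0.3324 s.
t = −τ·ln(1 − 0.99) = −0.3324·ln(0.01) = 1.531 s.

1.53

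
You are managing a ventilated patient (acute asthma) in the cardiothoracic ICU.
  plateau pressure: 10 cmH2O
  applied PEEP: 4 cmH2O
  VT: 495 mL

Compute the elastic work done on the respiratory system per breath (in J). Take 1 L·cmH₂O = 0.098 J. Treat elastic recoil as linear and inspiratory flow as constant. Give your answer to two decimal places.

0.15

Elastic work ≈ ½ × (Pplat − PEEP) × Vt = 0.5 × (10 − 4) × 0.495 L = 0.5 × 6.0 × 0.495 = 1.485 L·cmH2O.
× 0.098 J/(L·cmH2O) → 0.1455 J.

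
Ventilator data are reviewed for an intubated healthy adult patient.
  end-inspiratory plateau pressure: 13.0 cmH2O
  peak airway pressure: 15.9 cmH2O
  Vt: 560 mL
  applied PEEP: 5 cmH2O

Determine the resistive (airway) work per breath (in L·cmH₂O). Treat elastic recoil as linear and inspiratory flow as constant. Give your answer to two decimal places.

With constant inspiratory flow the resistive pressure is constant at PIP − Pplat = 15.9 − 13.0 = 2.9 cmH2O, so resistive work = 2.9 × 0.560 = 1.624 L·cmH2O.

1.62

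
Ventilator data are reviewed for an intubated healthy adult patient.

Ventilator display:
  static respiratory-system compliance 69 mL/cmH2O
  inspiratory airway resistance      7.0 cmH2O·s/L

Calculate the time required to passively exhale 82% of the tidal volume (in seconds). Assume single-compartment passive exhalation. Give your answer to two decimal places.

0.83

τ = R × C = 7.0 × 69 mL/cmH2O = 7.0 × 0.069 L/cmH2O = 0.483 s.
Exhaled fraction f = 1 − e^(−t/τ) → t = −τ·ln(1 − f) = −0.483·ln(0.18) = 0.8282 s.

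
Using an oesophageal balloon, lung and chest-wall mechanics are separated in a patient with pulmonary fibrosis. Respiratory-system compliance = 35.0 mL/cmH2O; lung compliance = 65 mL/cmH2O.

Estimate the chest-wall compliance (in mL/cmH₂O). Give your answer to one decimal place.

1/Ccw = 1/Crs − 1/CL.
1/Ccw = 1/35.0 − 1/65 = 0.01319.
Ccw = 75.815 mL/cmH2O.

75.8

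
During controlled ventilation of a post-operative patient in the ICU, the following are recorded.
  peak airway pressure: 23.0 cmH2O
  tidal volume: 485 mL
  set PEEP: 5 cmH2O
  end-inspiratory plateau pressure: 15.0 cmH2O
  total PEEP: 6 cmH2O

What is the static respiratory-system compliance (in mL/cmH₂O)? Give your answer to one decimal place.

End-expiratory occlusion gives total PEEP = 6 cmH2O (intrinsic PEEP = 6 − 5 = 1). Use total PEEP for the elastic gradient.
Cstat = Vt / (Pplat − PEEPtotal) = 485 / (15.0 − 6) = 485 / 9.0 = 53.889 mL/cmH2O.

53.9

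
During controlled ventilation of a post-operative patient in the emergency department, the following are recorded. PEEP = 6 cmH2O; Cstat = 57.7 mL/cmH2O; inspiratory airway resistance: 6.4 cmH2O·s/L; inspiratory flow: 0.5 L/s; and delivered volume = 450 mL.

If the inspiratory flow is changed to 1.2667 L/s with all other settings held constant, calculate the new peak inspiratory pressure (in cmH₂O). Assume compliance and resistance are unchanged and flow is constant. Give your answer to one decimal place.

PIP = Vt/C + R·V̇ + PEEP (constant-flow equation of motion).
Only the resistive term changes: ΔPIP = R × ΔV̇ = 6.4 × (1.2667 − 0.5) = 6.4 × 0.7667 = 4.907 cmH2O.
Original PIP = 450/57.7 + 6.4×0.5 + 6 = 16.999 cmH2O; new PIP = 16.999 + (4.907) = 21.906 cmH2O.

21.9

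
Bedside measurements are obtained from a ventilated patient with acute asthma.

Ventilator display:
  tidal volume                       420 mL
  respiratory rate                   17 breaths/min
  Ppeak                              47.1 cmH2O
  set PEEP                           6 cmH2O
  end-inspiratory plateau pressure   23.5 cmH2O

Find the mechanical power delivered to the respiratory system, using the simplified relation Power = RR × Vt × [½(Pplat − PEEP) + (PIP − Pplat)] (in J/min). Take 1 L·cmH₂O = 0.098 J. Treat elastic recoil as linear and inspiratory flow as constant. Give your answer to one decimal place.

22.6

Per-breath work = Vt × [½(Pplat−PEEP) + (PIP−Pplat)] = 0.420 × [0.5×17.5 + 23.6] = 0.420 × 32.35 = 13.587 L·cmH2O.
Power = 17 × 13.587 = 230.98 L·cmH2O/min.
× 0.098 J/(L·cmH2O) → 22.636 J/min.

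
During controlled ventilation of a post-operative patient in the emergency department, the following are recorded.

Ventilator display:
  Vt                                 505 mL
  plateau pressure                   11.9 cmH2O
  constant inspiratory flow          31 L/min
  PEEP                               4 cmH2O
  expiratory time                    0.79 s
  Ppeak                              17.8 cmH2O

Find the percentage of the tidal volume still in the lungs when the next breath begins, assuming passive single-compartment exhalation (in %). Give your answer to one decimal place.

33.9

Flow: 31 L/min ÷ 60 = 0.5167 L/s.
R = (PIP − Pplat)/V̇ = (17.8 − 11.9) / 0.5167 = 5.9/0.5167 = 11.419 cmH2O·s/L.
C = Vt/(Pplat − PEEP) = 505.0 / (11.9 − 4) = 505.0/7.9 = 63.924 mL/cmH2O.
τ = R × C = 11.419 × 0.06392 L/cmH2O = 0.7299 s.
Fraction remaining at end-expiration = e^(−Te/τ) = e^(−0.79/0.7299) = 0.3388 → 33.88%.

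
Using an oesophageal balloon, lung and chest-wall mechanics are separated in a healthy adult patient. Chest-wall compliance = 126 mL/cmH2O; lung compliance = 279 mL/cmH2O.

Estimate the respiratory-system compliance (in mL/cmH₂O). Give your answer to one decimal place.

86.8

Lung and chest wall are elastances in series: 1/Crs = 1/CL + 1/Ccw.
1/Crs = 1/279 + 1/126 = 0.01152.
Crs = 86.806 mL/cmH2O.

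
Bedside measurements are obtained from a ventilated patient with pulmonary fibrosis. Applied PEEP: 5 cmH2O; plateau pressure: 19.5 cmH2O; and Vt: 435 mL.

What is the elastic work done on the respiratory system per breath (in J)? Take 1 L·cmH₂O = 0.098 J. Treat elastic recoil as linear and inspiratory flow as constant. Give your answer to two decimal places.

0.31

Elastic work ≈ ½ × (Pplat − PEEP) × Vt = 0.5 × (19.5 − 5) × 0.435 L = 0.5 × 14.5 × 0.435 = 3.154 L·cmH2O.
× 0.098 J/(L·cmH2O) → 0.3091 J.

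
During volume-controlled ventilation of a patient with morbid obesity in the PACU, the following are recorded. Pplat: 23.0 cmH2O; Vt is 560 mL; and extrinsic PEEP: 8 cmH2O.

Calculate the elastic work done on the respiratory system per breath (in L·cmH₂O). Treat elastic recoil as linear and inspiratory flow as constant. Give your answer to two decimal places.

4.20

Elastic work ≈ ½ × (Pplat − PEEP) × Vt = 0.5 × (23.0 − 8) × 0.560 L = 0.5 × 15.0 × 0.560 = 4.2 L·cmH2O.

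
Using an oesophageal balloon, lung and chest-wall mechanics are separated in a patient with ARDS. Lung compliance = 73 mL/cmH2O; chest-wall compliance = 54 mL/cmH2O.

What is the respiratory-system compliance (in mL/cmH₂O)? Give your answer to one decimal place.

Lung and chest wall are elastances in series: 1/Crs = 1/CL + 1/Ccw.
1/Crs = 1/73 + 1/54 = 0.03222.
Crs = 31.037 mL/cmH2O.

31.0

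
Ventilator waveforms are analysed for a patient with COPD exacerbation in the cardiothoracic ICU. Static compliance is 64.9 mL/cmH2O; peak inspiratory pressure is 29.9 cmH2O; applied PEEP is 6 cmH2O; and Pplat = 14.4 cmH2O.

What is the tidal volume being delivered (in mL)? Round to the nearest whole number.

Vt = Cstat × (Pplat − PEEP) = 64.9 × (14.4 − 6) = 64.9 × 8.4 = 545.16 mL.

545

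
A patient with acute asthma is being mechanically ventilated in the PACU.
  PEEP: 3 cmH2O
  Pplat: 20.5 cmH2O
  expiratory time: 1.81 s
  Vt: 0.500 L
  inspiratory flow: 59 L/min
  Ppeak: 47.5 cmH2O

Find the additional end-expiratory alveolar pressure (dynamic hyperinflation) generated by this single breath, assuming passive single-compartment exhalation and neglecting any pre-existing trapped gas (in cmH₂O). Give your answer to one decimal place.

1.7

Flow: 59 L/min ÷ 60 = 0.9833 L/s.
R = (PIP − Pplat)/V̇ = (47.5 − 20.5) / 0.9833 = 27.0/0.9833 = 27.459 cmH2O·s/L.
C = Vt/(Pplat − PEEP) = 500.0 / (20.5 − 3) = 500.0/17.5 = 28.571 mL/cmH2O.
τ = R × C = 27.459 × 0.02857 L/cmH2O = 0.7845 s.
Fraction remaining = e^(−Te/τ) = e^(−1.81/0.7845) = 0.09954; trapped volume = 500.0 × 0.09954 = 49.77 mL.
Additional alveolar pressure from trapping ≈ V_trapped / C = 49.77 / 28.571 = 1.742 cmH2O.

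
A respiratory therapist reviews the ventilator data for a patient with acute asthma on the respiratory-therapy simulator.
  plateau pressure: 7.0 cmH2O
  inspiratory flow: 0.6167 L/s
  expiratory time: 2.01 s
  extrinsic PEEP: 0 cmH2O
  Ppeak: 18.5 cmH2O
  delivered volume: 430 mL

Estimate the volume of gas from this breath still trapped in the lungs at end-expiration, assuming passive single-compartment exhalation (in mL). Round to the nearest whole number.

74

R = (PIP − Pplat)/V̇ = (18.5 − 7.0) / 0.6167 = 11.5/0.6167 = 18.648 cmH2O·s/L.
C = Vt/(Pplat − PEEP) = 430.0 / (7.0 − 0) = 430.0/7.0 = 61.429 mL/cmH2O.
τ = R × C = 18.648 × 0.06143 L/cmH2O = 1.146 s.
Fraction remaining = e^(−Te/τ) = e^(−2.01/1.146) = 0.1731.
Trapped volume = 430.0 × 0.1731 = 74.433 mL.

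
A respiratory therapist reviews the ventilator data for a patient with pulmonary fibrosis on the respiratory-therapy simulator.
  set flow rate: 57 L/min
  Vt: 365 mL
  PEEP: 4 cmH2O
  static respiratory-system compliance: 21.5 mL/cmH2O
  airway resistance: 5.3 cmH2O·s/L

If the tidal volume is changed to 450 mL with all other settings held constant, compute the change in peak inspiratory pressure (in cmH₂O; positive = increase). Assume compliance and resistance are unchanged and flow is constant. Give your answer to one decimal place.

PIP = Vt/C + R·V̇ + PEEP (constant-flow equation of motion).
Only the elastic term changes: ΔPIP = ΔVt / C = (450 − 365) / 21.5 = 3.953 cmH2O.

4.0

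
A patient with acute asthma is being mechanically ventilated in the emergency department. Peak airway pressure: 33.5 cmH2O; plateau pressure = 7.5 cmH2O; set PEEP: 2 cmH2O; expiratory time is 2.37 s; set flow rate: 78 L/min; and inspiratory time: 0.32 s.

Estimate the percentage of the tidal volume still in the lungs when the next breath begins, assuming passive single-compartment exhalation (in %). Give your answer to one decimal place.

Flow: 78 L/min ÷ 60 = 1.3 L/s.
Vt = flow × Ti = 1.3 L/s × 0.32 s × 1000 mL/L = 416.0 mL.
R = (PIP − Pplat)/V̇ = (33.5 − 7.5) / 1.3 = 26.0/1.3 = 20.0 cmH2O·s/L.
C = Vt/(Pplat − PEEP) = 416.0 / (7.5 − 2) = 416.0/5.5 = 75.636 mL/cmH2O.
τ = R × C = 20.0 × 0.07564 L/cmH2O = 1.513 s.
Fraction remaining at end-expiration = e^(−Te/τ) = e^(−2.37/1.513) = 0.2088 → 20.88%.

20.9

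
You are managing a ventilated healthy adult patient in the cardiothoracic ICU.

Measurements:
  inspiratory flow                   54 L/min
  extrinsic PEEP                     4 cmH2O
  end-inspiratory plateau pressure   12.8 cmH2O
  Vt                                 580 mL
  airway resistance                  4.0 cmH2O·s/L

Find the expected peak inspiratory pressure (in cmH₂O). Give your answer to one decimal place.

16.4

Flow: 54 L/min ÷ 60 = 0.9 L/s.
PIP = Pplat + Raw × flow = 12.8 + 4.0 × 0.9 = 12.8 + 3.6 = 16.4 cmH2O.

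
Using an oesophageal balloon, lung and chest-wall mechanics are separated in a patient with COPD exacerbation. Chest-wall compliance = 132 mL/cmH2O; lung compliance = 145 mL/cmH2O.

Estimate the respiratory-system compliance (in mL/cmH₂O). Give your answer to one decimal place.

69.1

Lung and chest wall are elastances in series: 1/Crs = 1/CL + 1/Ccw.
1/Crs = 1/145 + 1/132 = 0.01447.
Crs = 69.109 mL/cmH2O.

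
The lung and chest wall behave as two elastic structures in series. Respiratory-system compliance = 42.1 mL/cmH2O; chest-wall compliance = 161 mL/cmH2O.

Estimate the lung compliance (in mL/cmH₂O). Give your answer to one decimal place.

1/CL = 1/Crs − 1/Ccw.
1/CL = 1/42.1 − 1/161 = 0.01754.
CL = 57.013 mL/cmH2O.

57.0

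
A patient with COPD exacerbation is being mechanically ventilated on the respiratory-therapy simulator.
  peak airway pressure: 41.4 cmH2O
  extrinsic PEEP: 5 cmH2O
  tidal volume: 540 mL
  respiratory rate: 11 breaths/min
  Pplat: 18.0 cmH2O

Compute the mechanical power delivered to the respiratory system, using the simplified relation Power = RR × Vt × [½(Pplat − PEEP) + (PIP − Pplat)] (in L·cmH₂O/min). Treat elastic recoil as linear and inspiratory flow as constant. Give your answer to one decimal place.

Per-breath work = Vt × [½(Pplat−PEEP) + (PIP−Pplat)] = 0.540 × [0.5×13.0 + 23.4] = 0.540 × 29.9 = 16.146 L·cmH2O.
Power = 11 × 16.146 = 177.61 L·cmH2O/min.

177.6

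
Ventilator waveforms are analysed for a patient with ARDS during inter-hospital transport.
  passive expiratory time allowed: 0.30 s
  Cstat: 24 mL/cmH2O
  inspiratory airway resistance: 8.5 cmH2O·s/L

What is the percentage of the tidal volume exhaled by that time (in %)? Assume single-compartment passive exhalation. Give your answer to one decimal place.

77.0

τ = R × C = 8.5 × 24 mL/cmH2O = 8.5 × 0.024 L/cmH2O = 0.204 s.
Passive exhalation: V(t)/V₀ = e^(−t/τ) = e^(−0.30/0.204) = 0.2298.
Fraction exhaled = 1 − 0.2298 = 0.7702 → 77.02%.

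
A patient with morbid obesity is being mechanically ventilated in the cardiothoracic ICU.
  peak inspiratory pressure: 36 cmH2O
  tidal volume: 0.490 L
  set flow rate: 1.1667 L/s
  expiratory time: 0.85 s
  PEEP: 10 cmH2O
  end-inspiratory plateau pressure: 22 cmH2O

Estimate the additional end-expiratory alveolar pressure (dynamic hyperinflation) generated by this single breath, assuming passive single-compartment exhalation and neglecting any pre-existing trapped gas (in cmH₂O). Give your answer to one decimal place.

R = (PIP − Pplat)/V̇ = (36 − 22) / 1.1667 = 14.0/1.1667 = 12.0 cmH2O·s/L.
C = Vt/(Pplat − PEEP) = 490.0 / (22 − 10) = 490.0/12.0 = 40.833 mL/cmH2O.
τ = R × C = 12.0 × 0.04083 L/cmH2O = 0.49 s.
Fraction remaining = e^(−Te/τ) = e^(−0.85/0.49) = 0.1765; trapped volume = 490.0 × 0.1765 = 86.485 mL.
Additional alveolar pressure from trapping ≈ V_trapped / C = 86.485 / 40.833 = 2.118 cmH2O.

2.1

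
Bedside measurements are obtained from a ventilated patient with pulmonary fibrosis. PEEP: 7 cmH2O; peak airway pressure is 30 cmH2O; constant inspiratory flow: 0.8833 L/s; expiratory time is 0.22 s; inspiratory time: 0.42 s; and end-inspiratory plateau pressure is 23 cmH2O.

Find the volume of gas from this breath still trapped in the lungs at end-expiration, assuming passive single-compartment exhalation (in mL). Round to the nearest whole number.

112

Vt = flow × Ti = 0.8833 L/s × 0.42 s × 1000 mL/L = 370.99 mL.
R = (PIP − Pplat)/V̇ = (30 − 23) / 0.8833 = 7.0/0.8833 = 7.925 cmH2O·s/L.
C = Vt/(Pplat − PEEP) = 370.99 / (23 − 7) = 370.99/16.0 = 23.187 mL/cmH2O.
τ = R × C = 7.925 × 0.02319 L/cmH2O = 0.1838 s.
Fraction remaining = e^(−Te/τ) = e^(−0.22/0.1838) = 0.3021.
Trapped volume = 370.99 × 0.3021 = 112.08 mL.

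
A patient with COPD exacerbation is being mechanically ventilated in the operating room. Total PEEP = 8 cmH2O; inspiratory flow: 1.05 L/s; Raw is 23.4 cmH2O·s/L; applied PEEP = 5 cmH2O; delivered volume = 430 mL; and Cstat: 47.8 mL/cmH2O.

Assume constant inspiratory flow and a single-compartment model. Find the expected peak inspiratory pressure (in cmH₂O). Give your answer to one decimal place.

Total PEEP = 8 cmH2O (set 5 + intrinsic 3); this is the baseline alveolar pressure.
Equation of motion (constant flow): PIP = Vt/C + R·V̇ + PEEP.
PIP = 430/47.8 + 23.4×1.05 + 8 = 8.996 + 24.57 + 8 = 41.566 cmH2O.

41.6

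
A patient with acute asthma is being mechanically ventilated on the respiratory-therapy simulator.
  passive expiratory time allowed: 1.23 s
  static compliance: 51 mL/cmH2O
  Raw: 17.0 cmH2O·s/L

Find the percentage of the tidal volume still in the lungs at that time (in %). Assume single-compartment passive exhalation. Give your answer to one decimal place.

24.2

τ = R × C = 17.0 × 51 mL/cmH2O = 17.0 × 0.051 L/cmH2O = 0.867 s.
Passive exhalation: V(t)/V₀ = e^(−t/τ) = e^(−1.23/0.867) = 0.242.
Fraction remaining = 0.242 → 24.2%.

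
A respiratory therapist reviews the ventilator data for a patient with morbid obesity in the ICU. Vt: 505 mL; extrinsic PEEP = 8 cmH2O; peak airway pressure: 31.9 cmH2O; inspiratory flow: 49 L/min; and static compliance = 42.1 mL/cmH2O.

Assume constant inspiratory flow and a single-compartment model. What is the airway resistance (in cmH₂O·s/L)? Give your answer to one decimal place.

Flow: 49 L/min ÷ 60 = 0.8167 L/s.
Equation of motion (constant flow): PIP = Vt/C + R·V̇ + PEEP.
R·V̇ = PIP − Vt/C − PEEP = 31.9 − 505/42.1 − 8 = 31.9 − 11.995 − 8 = 11.905 cmH2O.
R = 11.905 / 0.8167 = 14.577 cmH2O·s/L.

14.6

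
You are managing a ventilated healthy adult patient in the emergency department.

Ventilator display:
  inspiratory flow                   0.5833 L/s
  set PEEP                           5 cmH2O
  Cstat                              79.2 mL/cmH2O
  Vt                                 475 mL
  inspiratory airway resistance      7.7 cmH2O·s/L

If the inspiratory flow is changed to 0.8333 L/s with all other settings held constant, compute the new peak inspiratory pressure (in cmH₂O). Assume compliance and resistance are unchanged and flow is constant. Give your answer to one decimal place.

PIP = Vt/C + R·V̇ + PEEP (constant-flow equation of motion).
Only the resistive term changes: ΔPIP = R × ΔV̇ = 7.7 × (0.8333 − 0.5833) = 7.7 × 0.25 = 1.925 cmH2O.
Original PIP = 475/79.2 + 7.7×0.5833 + 5 = 15.489 cmH2O; new PIP = 15.489 + (1.925) = 17.414 cmH2O.

17.4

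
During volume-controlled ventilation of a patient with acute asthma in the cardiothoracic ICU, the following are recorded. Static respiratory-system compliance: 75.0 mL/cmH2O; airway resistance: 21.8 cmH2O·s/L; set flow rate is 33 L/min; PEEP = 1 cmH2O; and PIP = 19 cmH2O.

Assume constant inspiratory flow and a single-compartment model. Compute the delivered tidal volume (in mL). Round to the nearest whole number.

451

Flow: 33 L/min ÷ 60 = 0.55 L/s.
Equation of motion (constant flow): PIP = Vt/C + R·V̇ + PEEP.
Vt/C = PIP − R·V̇ − PEEP = 19 − 11.99 − 1 = 6.01 cmH2O.
Vt = C × 6.01 = 75.0 × 6.01 = 450.75 mL.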